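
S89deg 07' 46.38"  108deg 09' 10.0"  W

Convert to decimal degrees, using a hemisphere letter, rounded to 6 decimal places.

89.129550° S, 108.152778° W

Lat: 89° + 7/60 + 46.38/3600 = 89 + 0.116667 + 0.012883 = 89.1295500
Longitude: 108° + 9/60 + 10/3600 = 108 + 0.150000 + 0.002778 = 108.1527778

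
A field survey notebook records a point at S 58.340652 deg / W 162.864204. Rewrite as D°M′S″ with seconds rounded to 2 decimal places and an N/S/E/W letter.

Latitude: 0.340652 × 60 = 20.43912′ → 20′, remainder × 60 = 26.3472″
Lon: whole degrees 162; 51.85224′ → 51′ and 51.1344″

58°20′26.35″ S, 162°51′51.13″ W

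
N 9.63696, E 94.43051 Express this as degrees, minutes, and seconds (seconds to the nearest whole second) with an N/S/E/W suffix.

φ: whole degrees 9; 38.21760′ → 38′ and 13.06″
Longitude: 0.430510° → 25.83060′; 0.83060 × 60 = 49.84″

9°38′13″ N, 94°25′50″ E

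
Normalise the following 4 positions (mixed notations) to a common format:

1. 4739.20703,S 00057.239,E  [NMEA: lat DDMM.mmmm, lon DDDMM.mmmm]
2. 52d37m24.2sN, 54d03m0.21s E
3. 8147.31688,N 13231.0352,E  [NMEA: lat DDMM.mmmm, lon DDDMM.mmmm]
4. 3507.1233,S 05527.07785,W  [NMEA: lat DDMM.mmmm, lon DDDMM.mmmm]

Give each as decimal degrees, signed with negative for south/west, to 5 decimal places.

1. -47.65345, 0.95398
2. 52.62339, 54.05006
3. 81.78861, 132.51725
4. -35.11872, -55.45130

Point 1:
  Lat: split at 2 digits → 47° and 39.20703′; 47 + 39.20703/60 = 47.653451
  S ⇒ negate
  Longitude: degrees = first 3 digits = 0, minutes = 57.239; 0 + 57.239/60 = 0.953983
  E ⇒ keep positive
Point 2:
  Latitude: 37′ + 24.2″ = 37.40333′; 52 + 37.40333/60 = 52.623389
  N → positive
  λ: 54° + 3/60 + 0.21/3600 = 54 + 0.050000 + 0.000058 = 54.050058
  E ⇒ keep positive
Point 3:
  Latitude: degrees = first 2 digits = 81, minutes = 47.31688; 81 + 47.31688/60 = 81.788615
  N → positive
  Longitude: split at 3 digits → 132° and 31.0352′; 132 + 31.0352/60 = 132.517253
  E ⇒ keep positive
Point 4:
  Latitude: split at 2 digits → 35° and 7.1233′; 35 + 7.1233/60 = 35.118722
  hemisphere S, so the sign is −
  λ: degrees = first 3 digits = 55, minutes = 27.07785; 55 + 27.07785/60 = 55.451298
  hemisphere W, so the sign is −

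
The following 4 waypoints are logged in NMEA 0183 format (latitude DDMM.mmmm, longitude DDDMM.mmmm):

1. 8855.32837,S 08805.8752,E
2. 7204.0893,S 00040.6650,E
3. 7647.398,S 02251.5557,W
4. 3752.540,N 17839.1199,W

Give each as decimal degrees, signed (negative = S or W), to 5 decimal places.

Point 1:
  Lat: degrees = first 2 digits = 88, minutes = 55.32837; 88 + 55.32837/60 = 88.922140
  S ⇒ negate
  λ: degrees = first 3 digits = 88, minutes = 5.8752; 88 + 5.8752/60 = 88.097920
  E → positive
Point 2:
  Lat: split at 2 digits → 72° and 4.0893′; 72 + 4.0893/60 = 72.068155
  S → negative
  λ: degrees = first 3 digits = 0, minutes = 40.665; 0 + 40.665/60 = 0.677750
  E ⇒ keep positive
Point 3:
  Lat: split at 2 digits → 76° and 47.398′; 76 + 47.398/60 = 76.789967
  S ⇒ negate
  λ: split at 3 digits → 022° and 51.5557′; 22 + 51.5557/60 = 22.859262
  W ⇒ negate
Point 4:
  Latitude: split at 2 digits → 37° and 52.54′; 37 + 52.54/60 = 37.875667
  N ⇒ keep positive
  Lon: degrees = first 3 digits = 178, minutes = 39.1199; 178 + 39.1199/60 = 178.651998
  W ⇒ negate

1. -88.92214, 88.09792
2. -72.06816, 0.67775
3. -76.78997, -22.85926
4. 37.87567, -178.65200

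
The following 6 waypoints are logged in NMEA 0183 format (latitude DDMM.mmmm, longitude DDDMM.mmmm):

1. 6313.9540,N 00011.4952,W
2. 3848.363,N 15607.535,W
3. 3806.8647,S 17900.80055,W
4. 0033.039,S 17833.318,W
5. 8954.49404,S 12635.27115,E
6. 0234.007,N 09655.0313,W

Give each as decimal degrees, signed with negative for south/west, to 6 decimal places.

Point 1:
  Lat: split at 2 digits → 63° and 13.954′; 63 + 13.954/60 = 63.2325667
  N → positive
  Longitude: degrees = first 3 digits = 0, minutes = 11.4952; 0 + 11.4952/60 = 0.1915867
  hemisphere W, so the sign is −
Point 2:
  Lat: degrees = first 2 digits = 38, minutes = 48.363; 38 + 48.363/60 = 38.8060500
  N ⇒ keep positive
  Lon: split at 3 digits → 156° and 7.535′; 156 + 7.535/60 = 156.1255833
  W ⇒ negate
Point 3:
  Latitude: degrees = first 2 digits = 38, minutes = 6.8647; 38 + 6.8647/60 = 38.1144117
  S ⇒ negate
  Lon: degrees = first 3 digits = 179, minutes = 0.80055; 179 + 0.80055/60 = 179.0133425
  hemisphere W, so the sign is −
Point 4:
  Latitude: degrees = first 2 digits = 0, minutes = 33.039; 0 + 33.039/60 = 0.5506500
  S ⇒ negate
  Longitude: split at 3 digits → 178° and 33.318′; 178 + 33.318/60 = 178.5553000
  W ⇒ negate
Point 5:
  Latitude: split at 2 digits → 89° and 54.49404′; 89 + 54.49404/60 = 89.9082340
  hemisphere S, so the sign is −
  λ: degrees = first 3 digits = 126, minutes = 35.27115; 126 + 35.27115/60 = 126.5878525
  E ⇒ keep positive
Point 6:
  Latitude: split at 2 digits → 02° and 34.007′; 2 + 34.007/60 = 2.5667833
  N → positive
  Lon: degrees = first 3 digits = 96, minutes = 55.0313; 96 + 55.0313/60 = 96.9171883
  hemisphere W, so the sign is −

1. 63.232567, -0.191587
2. 38.806050, -156.125583
3. -38.114412, -179.013343
4. -0.550650, -178.555300
5. -89.908234, 126.587853
6. 2.566783, -96.917188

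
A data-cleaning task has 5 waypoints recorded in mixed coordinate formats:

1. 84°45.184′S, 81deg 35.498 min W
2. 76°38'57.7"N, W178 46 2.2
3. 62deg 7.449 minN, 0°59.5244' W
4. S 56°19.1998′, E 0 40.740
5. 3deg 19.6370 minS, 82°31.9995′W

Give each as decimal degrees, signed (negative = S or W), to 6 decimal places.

Point 1:
  Lat: 84 + 45.184/60 = 84.7530667
  hemisphere S, so the sign is −
  Longitude: 81 + 35.498/60 = 81.5916333
  W → negative
Point 2:
  Latitude: 76° + 38/60 + 57.7/3600 = 76 + 0.633333 + 0.016028 = 76.6493611
  N → positive
  Longitude: 46′ + 2.2″ = 46.03667′; 178 + 46.03667/60 = 178.7672778
  W → negative
Point 3:
  φ: 7.449′ = 0.124150°; total 62.1241500
  N → positive
  Lon: 59.5244′ = 0.992073°; total 0.9920733
  W → negative
Point 4:
  Latitude: 56 + 19.1998/60 = 56.3199967
  S → negative
  λ: 0 + 40.74/60 = 0.6790000
  E ⇒ keep positive
Point 5:
  φ: 3 + 19.637/60 = 3.3272833
  S → negative
  λ: 82 + 31.9995/60 = 82.5333250
  W ⇒ negate

1. -84.753067, -81.591633
2. 76.649361, -178.767278
3. 62.124150, -0.992073
4. -56.319997, 0.679000
5. -3.327283, -82.533325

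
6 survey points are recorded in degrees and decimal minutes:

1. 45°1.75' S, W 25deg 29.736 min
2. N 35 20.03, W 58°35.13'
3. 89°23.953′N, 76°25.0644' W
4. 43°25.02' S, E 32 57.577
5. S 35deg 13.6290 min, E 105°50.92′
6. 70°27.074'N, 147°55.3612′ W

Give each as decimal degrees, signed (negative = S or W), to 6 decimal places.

Point 1:
  φ: 45 + 1.75/60 = 45.0291667
  hemisphere S, so the sign is −
  λ: 29.736′ = 0.495600°; total 25.4956000
  W ⇒ negate
Point 2:
  Lat: 20.03′ = 0.333833°; total 35.3338333
  N → positive
  λ: 58 + 35.13/60 = 58.5855000
  hemisphere W, so the sign is −
Point 3:
  φ: 89 + 23.953/60 = 89.3992167
  N ⇒ keep positive
  Lon: 25.0644′ = 0.417740°; total 76.4177400
  W ⇒ negate
Point 4:
  Latitude: 43 + 25.02/60 = 43.4170000
  S ⇒ negate
  Longitude: 57.577′ = 0.959617°; total 32.9596167
  E ⇒ keep positive
Point 5:
  Latitude: 35 + 13.629/60 = 35.2271500
  S ⇒ negate
  λ: 50.92′ = 0.848667°; total 105.8486667
  E ⇒ keep positive
Point 6:
  φ: 70 + 27.074/60 = 70.4512333
  N → positive
  Longitude: 55.3612′ = 0.922687°; total 147.9226867
  W → negative

1. -45.029167, -25.495600
2. 35.333833, -58.585500
3. 89.399217, -76.417740
4. -43.417000, 32.959617
5. -35.227150, 105.848667
6. 70.451233, -147.922687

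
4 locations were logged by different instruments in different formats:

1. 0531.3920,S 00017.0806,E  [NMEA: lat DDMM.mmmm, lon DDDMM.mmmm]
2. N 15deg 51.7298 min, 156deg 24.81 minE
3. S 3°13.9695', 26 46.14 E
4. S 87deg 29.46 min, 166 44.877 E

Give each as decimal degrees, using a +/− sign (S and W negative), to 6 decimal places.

1. -5.523200, 0.284677
2. 15.862163, 156.413500
3. -3.232825, 26.769000
4. -87.491000, 166.747950

Point 1:
  φ: split at 2 digits → 05° and 31.392′; 5 + 31.392/60 = 5.5232000
  hemisphere S, so the sign is −
  Longitude: split at 3 digits → 000° and 17.0806′; 0 + 17.0806/60 = 0.2846767
  E ⇒ keep positive
Point 2:
  Lat: 15 + 51.7298/60 = 15.8621633
  N → positive
  λ: 24.81′ = 0.413500°; total 156.4135000
  E → positive
Point 3:
  Latitude: 13.9695′ = 0.232825°; total 3.2328250
  hemisphere S, so the sign is −
  Lon: 46.14′ = 0.769000°; total 26.7690000
  E ⇒ keep positive
Point 4:
  φ: 29.46′ = 0.491000°; total 87.4910000
  hemisphere S, so the sign is −
  Lon: 44.877′ = 0.747950°; total 166.7479500
  E → positive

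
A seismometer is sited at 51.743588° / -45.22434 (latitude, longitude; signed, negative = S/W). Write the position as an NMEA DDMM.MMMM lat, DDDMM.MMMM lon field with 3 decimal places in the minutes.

Latitude: minutes = (51.743588 − 51) × 60 = 44.61528
Longitude is negative → W; |value| = 45.224340
Lon: minutes = (45.224340 − 45) × 60 = 13.46040

5144.615,N / 04513.460,W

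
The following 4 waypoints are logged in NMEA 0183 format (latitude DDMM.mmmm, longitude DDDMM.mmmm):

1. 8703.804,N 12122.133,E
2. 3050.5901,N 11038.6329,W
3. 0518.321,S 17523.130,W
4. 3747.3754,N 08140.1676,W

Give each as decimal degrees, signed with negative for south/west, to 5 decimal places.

Point 1:
  φ: degrees = first 2 digits = 87, minutes = 3.804; 87 + 3.804/60 = 87.063400
  N ⇒ keep positive
  Lon: degrees = first 3 digits = 121, minutes = 22.133; 121 + 22.133/60 = 121.368883
  E → positive
Point 2:
  Lat: split at 2 digits → 30° and 50.5901′; 30 + 50.5901/60 = 30.843168
  N ⇒ keep positive
  λ: split at 3 digits → 110° and 38.6329′; 110 + 38.6329/60 = 110.643882
  hemisphere W, so the sign is −
Point 3:
  φ: degrees = first 2 digits = 5, minutes = 18.321; 5 + 18.321/60 = 5.305350
  S → negative
  Lon: split at 3 digits → 175° and 23.13′; 175 + 23.13/60 = 175.385500
  hemisphere W, so the sign is −
Point 4:
  Lat: split at 2 digits → 37° and 47.3754′; 37 + 47.3754/60 = 37.789590
  N → positive
  λ: degrees = first 3 digits = 81, minutes = 40.1676; 81 + 40.1676/60 = 81.669460
  W → negative

1. 87.06340, 121.36888
2. 30.84317, -110.64388
3. -5.30535, -175.38550
4. 37.78959, -81.66946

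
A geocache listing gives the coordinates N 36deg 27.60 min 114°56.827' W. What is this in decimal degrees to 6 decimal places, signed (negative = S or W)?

φ: 27.6′ = 0.460000°; total 36.4600000
N → positive
λ: 114 + 56.827/60 = 114.9471167
W → negative

36.460000, -114.947117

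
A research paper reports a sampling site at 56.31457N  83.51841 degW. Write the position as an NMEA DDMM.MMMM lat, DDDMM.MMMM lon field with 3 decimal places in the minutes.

φ: fractional part 0.314570 → 18.87420 minutes
λ: 83° + 0.518410 × 60 = 83° 31.10460′

5618.874,N / 08331.105,W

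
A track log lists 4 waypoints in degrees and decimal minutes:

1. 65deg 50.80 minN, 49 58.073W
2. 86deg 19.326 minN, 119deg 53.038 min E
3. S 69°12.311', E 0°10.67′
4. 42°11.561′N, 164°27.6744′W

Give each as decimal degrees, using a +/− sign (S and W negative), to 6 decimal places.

1. 65.846667, -49.967883
2. 86.322100, 119.883967
3. -69.205183, 0.177833
4. 42.192683, -164.461240

Point 1:
  Latitude: 50.8′ = 0.846667°; total 65.8466667
  N → positive
  λ: 49 + 58.073/60 = 49.9678833
  W → negative
Point 2:
  Lat: 86 + 19.326/60 = 86.3221000
  N ⇒ keep positive
  Lon: 119 + 53.038/60 = 119.8839667
  E → positive
Point 3:
  Lat: 12.311′ = 0.205183°; total 69.2051833
  S → negative
  Longitude: 0 + 10.67/60 = 0.1778333
  E → positive
Point 4:
  Lat: 11.561′ = 0.192683°; total 42.1926833
  N → positive
  Longitude: 27.6744′ = 0.461240°; total 164.4612400
  W ⇒ negate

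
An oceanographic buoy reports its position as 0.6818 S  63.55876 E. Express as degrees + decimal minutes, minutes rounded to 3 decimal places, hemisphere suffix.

0° 40.908′ S, 63° 33.526′ E

Lat: minutes = (0.681800 − 0) × 60 = 40.90800
Longitude: minutes = (63.558760 − 63) × 60 = 33.52560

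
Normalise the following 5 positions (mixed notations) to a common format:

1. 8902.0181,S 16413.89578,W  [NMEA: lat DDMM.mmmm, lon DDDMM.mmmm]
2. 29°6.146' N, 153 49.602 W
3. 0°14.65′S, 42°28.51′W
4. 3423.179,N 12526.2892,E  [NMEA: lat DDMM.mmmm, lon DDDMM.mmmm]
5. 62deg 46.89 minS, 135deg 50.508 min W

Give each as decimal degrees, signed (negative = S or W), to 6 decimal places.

Point 1:
  φ: degrees = first 2 digits = 89, minutes = 2.0181; 89 + 2.0181/60 = 89.0336350
  S ⇒ negate
  Lon: split at 3 digits → 164° and 13.89578′; 164 + 13.89578/60 = 164.2315963
  W → negative
Point 2:
  Latitude: 29 + 6.146/60 = 29.1024333
  N ⇒ keep positive
  Lon: 153 + 49.602/60 = 153.8267000
  W ⇒ negate
Point 3:
  Lat: 14.65′ = 0.244167°; total 0.2441667
  hemisphere S, so the sign is −
  λ: 28.51′ = 0.475167°; total 42.4751667
  W ⇒ negate
Point 4:
  Latitude: split at 2 digits → 34° and 23.179′; 34 + 23.179/60 = 34.3863167
  N ⇒ keep positive
  λ: degrees = first 3 digits = 125, minutes = 26.2892; 125 + 26.2892/60 = 125.4381533
  E → positive
Point 5:
  Lat: 46.89′ = 0.781500°; total 62.7815000
  S → negative
  Longitude: 135 + 50.508/60 = 135.8418000
  W → negative

1. -89.033635, -164.231596
2. 29.102433, -153.826700
3. -0.244167, -42.475167
4. 34.386317, 125.438153
5. -62.781500, -135.841800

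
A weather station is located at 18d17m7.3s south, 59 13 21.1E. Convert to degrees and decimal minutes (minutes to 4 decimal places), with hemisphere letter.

φ: seconds/60 = 0.12167; minutes = 17 + 0.12167 = 17.121667
λ: seconds/60 = 0.35167; minutes = 13 + 0.35167 = 13.351667

18° 17.1217′ S, 59° 13.3517′ E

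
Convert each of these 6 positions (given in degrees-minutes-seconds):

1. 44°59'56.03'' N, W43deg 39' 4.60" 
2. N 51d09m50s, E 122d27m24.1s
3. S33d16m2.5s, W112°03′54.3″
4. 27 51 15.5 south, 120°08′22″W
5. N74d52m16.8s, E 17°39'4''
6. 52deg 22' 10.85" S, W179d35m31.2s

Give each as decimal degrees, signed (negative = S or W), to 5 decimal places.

1. 44.99890, -43.65128
2. 51.16389, 122.45669
3. -33.26736, -112.06508
4. -27.85431, -120.13944
5. 74.87133, 17.65111
6. -52.36968, -179.59200

Point 1:
  φ: 59′ + 56.03″ = 59.93383′; 44 + 59.93383/60 = 44.998897
  N → positive
  Longitude: 43° + 39/60 + 4.6/3600 = 43 + 0.650000 + 0.001278 = 43.651278
  hemisphere W, so the sign is −
Point 2:
  Lat: 51 + 9/60 + 50/3600 = 51.163889
  N ⇒ keep positive
  Longitude: 27′ + 24.1″ = 27.40167′; 122 + 27.40167/60 = 122.456694
  E ⇒ keep positive
Point 3:
  Latitude: 16′ + 2.5″ = 16.04167′; 33 + 16.04167/60 = 33.267361
  hemisphere S, so the sign is −
  Lon: 3′ + 54.3″ = 3.90500′; 112 + 3.90500/60 = 112.065083
  W → negative
Point 4:
  Latitude: 27 + 51/60 + 15.5/3600 = 27.854306
  S → negative
  λ: 120 + 8/60 + 22/3600 = 120.139444
  W ⇒ negate
Point 5:
  Latitude: 74° + 52/60 + 16.8/3600 = 74 + 0.866667 + 0.004667 = 74.871333
  N ⇒ keep positive
  λ: 39′ + 4″ = 39.06667′; 17 + 39.06667/60 = 17.651111
  E → positive
Point 6:
  Lat: 52° + 22/60 + 10.85/3600 = 52 + 0.366667 + 0.003014 = 52.369681
  S → negative
  Longitude: 179° + 35/60 + 31.2/3600 = 179 + 0.583333 + 0.008667 = 179.592000
  hemisphere W, so the sign is −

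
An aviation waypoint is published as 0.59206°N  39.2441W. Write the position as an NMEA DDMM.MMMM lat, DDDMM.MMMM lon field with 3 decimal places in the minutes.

0035.524,N / 03914.646,W

Latitude: fractional part 0.592060 → 35.52360 minutes
λ: fractional part 0.244100 → 14.64600 minutes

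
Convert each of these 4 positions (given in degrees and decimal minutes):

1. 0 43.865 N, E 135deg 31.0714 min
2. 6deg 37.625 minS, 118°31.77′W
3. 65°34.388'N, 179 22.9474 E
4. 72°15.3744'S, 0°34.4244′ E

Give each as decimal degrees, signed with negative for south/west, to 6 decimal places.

1. 0.731083, 135.517857
2. -6.627083, -118.529500
3. 65.573133, 179.382457
4. -72.256240, 0.573740

Point 1:
  φ: 0 + 43.865/60 = 0.7310833
  N → positive
  λ: 31.0714′ = 0.517857°; total 135.5178567
  E ⇒ keep positive
Point 2:
  Latitude: 6 + 37.625/60 = 6.6270833
  S ⇒ negate
  Longitude: 118 + 31.77/60 = 118.5295000
  W ⇒ negate
Point 3:
  Lat: 65 + 34.388/60 = 65.5731333
  N → positive
  Longitude: 179 + 22.9474/60 = 179.3824567
  E → positive
Point 4:
  Lat: 72 + 15.3744/60 = 72.2562400
  S → negative
  Lon: 34.4244′ = 0.573740°; total 0.5737400
  E → positive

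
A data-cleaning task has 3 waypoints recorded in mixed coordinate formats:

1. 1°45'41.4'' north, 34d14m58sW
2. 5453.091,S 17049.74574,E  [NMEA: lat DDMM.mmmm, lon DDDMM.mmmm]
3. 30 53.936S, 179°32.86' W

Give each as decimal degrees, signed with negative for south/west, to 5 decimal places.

Point 1:
  Latitude: 1° + 45/60 + 41.4/3600 = 1 + 0.750000 + 0.011500 = 1.761500
  N → positive
  Longitude: 14′ + 58″ = 14.96667′; 34 + 14.96667/60 = 34.249444
  W ⇒ negate
Point 2:
  Lat: split at 2 digits → 54° and 53.091′; 54 + 53.091/60 = 54.884850
  hemisphere S, so the sign is −
  Longitude: split at 3 digits → 170° and 49.74574′; 170 + 49.74574/60 = 170.829096
  E ⇒ keep positive
Point 3:
  φ: 30 + 53.936/60 = 30.898933
  S ⇒ negate
  λ: 32.86′ = 0.547667°; total 179.547667
  hemisphere W, so the sign is −

1. 1.76150, -34.24944
2. -54.88485, 170.82910
3. -30.89893, -179.54767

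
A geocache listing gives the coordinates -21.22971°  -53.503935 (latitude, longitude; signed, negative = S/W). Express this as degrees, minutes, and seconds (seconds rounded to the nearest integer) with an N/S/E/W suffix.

Latitude is negative → S; |value| = 21.229710
Lat: 0.229710° → 13.78260′; 0.78260 × 60 = 46.96″
Longitude is negative → W; |value| = 53.503935
Lon: 0.503935° → 30.23610′; 0.23610 × 60 = 14.17″

21°13′47″ S, 53°30′14″ W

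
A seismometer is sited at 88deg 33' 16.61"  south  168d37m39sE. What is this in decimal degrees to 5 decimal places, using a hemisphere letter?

φ: 88° + 33/60 + 16.61/3600 = 88 + 0.550000 + 0.004614 = 88.554614
Longitude: 168 + 37/60 + 39/3600 = 168.627500

88.55461° S, 168.62750° E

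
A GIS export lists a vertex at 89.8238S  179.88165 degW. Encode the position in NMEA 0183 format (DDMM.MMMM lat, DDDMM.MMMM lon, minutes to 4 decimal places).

8949.4280,S / 17952.8990,W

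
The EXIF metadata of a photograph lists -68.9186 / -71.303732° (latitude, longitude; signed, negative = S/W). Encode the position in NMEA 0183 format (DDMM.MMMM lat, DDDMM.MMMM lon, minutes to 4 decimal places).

6855.1160,S / 07118.2239,W

Latitude is negative → S; |value| = 68.918600
Lat: 68° + 0.918600 × 60 = 68° 55.116000′
Longitude is negative → W; |value| = 71.303732
λ: minutes = (71.303732 − 71) × 60 = 18.223920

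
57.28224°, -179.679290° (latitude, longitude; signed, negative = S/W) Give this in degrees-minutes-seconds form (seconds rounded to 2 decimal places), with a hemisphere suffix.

57°16′56.06″ N, 179°40′45.44″ W

Lat: whole degrees 57; 16.93440′ → 16′ and 56.0640″
Longitude is negative → W; |value| = 179.679290
Longitude: 0.679290° → 40.75740′; 0.75740 × 60 = 45.4440″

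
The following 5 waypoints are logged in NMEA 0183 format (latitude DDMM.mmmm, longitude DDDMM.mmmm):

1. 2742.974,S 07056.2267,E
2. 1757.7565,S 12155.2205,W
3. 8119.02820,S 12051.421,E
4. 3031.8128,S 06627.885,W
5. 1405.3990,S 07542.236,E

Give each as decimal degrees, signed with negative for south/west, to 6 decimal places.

Point 1:
  Lat: split at 2 digits → 27° and 42.974′; 27 + 42.974/60 = 27.7162333
  hemisphere S, so the sign is −
  Lon: degrees = first 3 digits = 70, minutes = 56.2267; 70 + 56.2267/60 = 70.9371117
  E → positive
Point 2:
  φ: degrees = first 2 digits = 17, minutes = 57.7565; 17 + 57.7565/60 = 17.9626083
  S ⇒ negate
  Lon: degrees = first 3 digits = 121, minutes = 55.2205; 121 + 55.2205/60 = 121.9203417
  W ⇒ negate
Point 3:
  φ: split at 2 digits → 81° and 19.0282′; 81 + 19.0282/60 = 81.3171367
  S → negative
  λ: degrees = first 3 digits = 120, minutes = 51.421; 120 + 51.421/60 = 120.8570167
  E ⇒ keep positive
Point 4:
  Lat: split at 2 digits → 30° and 31.8128′; 30 + 31.8128/60 = 30.5302133
  S ⇒ negate
  Longitude: degrees = first 3 digits = 66, minutes = 27.885; 66 + 27.885/60 = 66.4647500
  W → negative
Point 5:
  Lat: split at 2 digits → 14° and 5.399′; 14 + 5.399/60 = 14.0899833
  S ⇒ negate
  Longitude: split at 3 digits → 075° and 42.236′; 75 + 42.236/60 = 75.7039333
  E → positive

1. -27.716233, 70.937112
2. -17.962608, -121.920342
3. -81.317137, 120.857017
4. -30.530213, -66.464750
5. -14.089983, 75.703933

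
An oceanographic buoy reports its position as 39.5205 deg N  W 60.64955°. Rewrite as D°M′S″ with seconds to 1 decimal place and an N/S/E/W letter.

φ: 0.520500 × 60 = 31.23000′ → 31′, remainder × 60 = 13.800″
λ: whole degrees 60; 38.97300′ → 38′ and 58.380″

39°31′13.8″ N, 60°38′58.4″ W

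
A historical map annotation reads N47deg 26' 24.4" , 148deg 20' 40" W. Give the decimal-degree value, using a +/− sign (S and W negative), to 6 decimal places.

47.440111, -148.344444

Lat: 47° + 26/60 + 24.4/3600 = 47 + 0.433333 + 0.006778 = 47.4401111
N → positive
Longitude: 20′ + 40″ = 20.66667′; 148 + 20.66667/60 = 148.3444444
W ⇒ negate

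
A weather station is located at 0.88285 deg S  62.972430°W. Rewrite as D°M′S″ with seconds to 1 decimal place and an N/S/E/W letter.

0°52′58.3″ S, 62°58′20.7″ W

Latitude: 0.882850° → 52.97100′; 0.97100 × 60 = 58.260″
λ: 0.972430° → 58.34580′; 0.34580 × 60 = 20.748″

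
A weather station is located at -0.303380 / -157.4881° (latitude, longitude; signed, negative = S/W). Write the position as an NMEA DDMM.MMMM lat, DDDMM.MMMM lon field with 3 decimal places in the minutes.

0018.203,S / 15729.286,W

Latitude is negative → S; |value| = 0.303380
φ: fractional part 0.303380 → 18.20280 minutes
Longitude is negative → W; |value| = 157.488100
λ: 157° + 0.488100 × 60 = 157° 29.28600′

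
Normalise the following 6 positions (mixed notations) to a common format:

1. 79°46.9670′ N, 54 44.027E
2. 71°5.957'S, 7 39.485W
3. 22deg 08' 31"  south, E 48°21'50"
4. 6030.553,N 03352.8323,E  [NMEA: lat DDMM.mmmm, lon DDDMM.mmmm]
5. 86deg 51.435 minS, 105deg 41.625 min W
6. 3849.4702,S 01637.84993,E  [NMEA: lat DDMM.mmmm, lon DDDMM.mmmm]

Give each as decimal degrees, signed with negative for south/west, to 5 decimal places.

1. 79.78278, 54.73378
2. -71.09928, -7.65808
3. -22.14194, 48.36389
4. 60.50922, 33.88054
5. -86.85725, -105.69375
6. -38.82450, 16.63083

Point 1:
  Latitude: 46.967′ = 0.782783°; total 79.782783
  N ⇒ keep positive
  λ: 44.027′ = 0.733783°; total 54.733783
  E → positive
Point 2:
  Lat: 71 + 5.957/60 = 71.099283
  S → negative
  λ: 7 + 39.485/60 = 7.658083
  hemisphere W, so the sign is −
Point 3:
  Latitude: 22° + 8/60 + 31/3600 = 22 + 0.133333 + 0.008611 = 22.141944
  S → negative
  Longitude: 48 + 21/60 + 50/3600 = 48.363889
  E → positive
Point 4:
  φ: split at 2 digits → 60° and 30.553′; 60 + 30.553/60 = 60.509217
  N → positive
  λ: degrees = first 3 digits = 33, minutes = 52.8323; 33 + 52.8323/60 = 33.880538
  E → positive
Point 5:
  φ: 86 + 51.435/60 = 86.857250
  hemisphere S, so the sign is −
  Lon: 105 + 41.625/60 = 105.693750
  W → negative
Point 6:
  Lat: split at 2 digits → 38° and 49.4702′; 38 + 49.4702/60 = 38.824503
  hemisphere S, so the sign is −
  Lon: split at 3 digits → 016° and 37.84993′; 16 + 37.84993/60 = 16.630832
  E ⇒ keep positive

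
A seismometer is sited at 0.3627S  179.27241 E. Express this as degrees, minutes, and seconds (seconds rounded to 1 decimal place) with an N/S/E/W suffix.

0°21′45.7″ S, 179°16′20.7″ E

φ: 0.362700 × 60 = 21.76200′ → 21′, remainder × 60 = 45.720″
Longitude: 0.272410 × 60 = 16.34460′ → 16′, remainder × 60 = 20.676″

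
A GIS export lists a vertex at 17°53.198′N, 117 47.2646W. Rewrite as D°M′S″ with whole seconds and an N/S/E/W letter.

17°53′12″ N, 117°47′16″ W

φ: 53.19800′ → 53′ and 0.19800 × 60 = 11.88″
λ: 47.26460′ → 47′ and 0.26460 × 60 = 15.88″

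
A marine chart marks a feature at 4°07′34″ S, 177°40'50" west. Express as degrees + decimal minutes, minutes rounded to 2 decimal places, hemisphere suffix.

φ: 7 + 34/60 = 7.5667′
Lon: seconds/60 = 0.83333; minutes = 40 + 0.83333 = 40.8333

4° 7.57′ S, 177° 40.83′ W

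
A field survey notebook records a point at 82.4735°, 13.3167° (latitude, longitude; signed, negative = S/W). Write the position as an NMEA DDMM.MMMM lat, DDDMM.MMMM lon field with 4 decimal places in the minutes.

Latitude: minutes = (82.473500 − 82) × 60 = 28.410000
Lon: minutes = (13.316700 − 13) × 60 = 19.002000

8228.4100,N / 01319.0020,E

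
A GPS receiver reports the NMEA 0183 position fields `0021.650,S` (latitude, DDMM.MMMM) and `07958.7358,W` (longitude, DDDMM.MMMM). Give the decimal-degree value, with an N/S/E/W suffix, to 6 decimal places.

0.360833° S, 79.978930° W

Lat: split at 2 digits → 00° and 21.65′; 0 + 21.65/60 = 0.3608333
λ: degrees = first 3 digits = 79, minutes = 58.7358; 79 + 58.7358/60 = 79.9789300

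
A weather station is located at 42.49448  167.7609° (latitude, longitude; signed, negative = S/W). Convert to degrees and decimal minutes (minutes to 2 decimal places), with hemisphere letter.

Latitude: minutes = (42.494480 − 42) × 60 = 29.6688
Longitude: minutes = (167.760900 − 167) × 60 = 45.6540

42° 29.67′ N, 167° 45.65′ E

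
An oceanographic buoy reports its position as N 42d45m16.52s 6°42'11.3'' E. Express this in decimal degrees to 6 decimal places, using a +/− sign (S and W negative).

42.754589, 6.703139

φ: 42° + 45/60 + 16.52/3600 = 42 + 0.750000 + 0.004589 = 42.7545889
N ⇒ keep positive
Longitude: 6 + 42/60 + 11.3/3600 = 6.7031389
E ⇒ keep positive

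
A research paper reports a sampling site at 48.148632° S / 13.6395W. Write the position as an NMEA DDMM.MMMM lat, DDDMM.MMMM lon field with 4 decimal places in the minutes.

4808.9179,S / 01338.3700,W

φ: fractional part 0.148632 → 8.917920 minutes
λ: fractional part 0.639500 → 38.370000 minutes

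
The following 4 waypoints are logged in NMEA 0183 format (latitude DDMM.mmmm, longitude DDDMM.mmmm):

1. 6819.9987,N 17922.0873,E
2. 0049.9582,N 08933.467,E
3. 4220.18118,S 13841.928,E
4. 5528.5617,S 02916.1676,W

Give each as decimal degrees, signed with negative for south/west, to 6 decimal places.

Point 1:
  φ: degrees = first 2 digits = 68, minutes = 19.9987; 68 + 19.9987/60 = 68.3333117
  N → positive
  Lon: split at 3 digits → 179° and 22.0873′; 179 + 22.0873/60 = 179.3681217
  E → positive
Point 2:
  Latitude: degrees = first 2 digits = 0, minutes = 49.9582; 0 + 49.9582/60 = 0.8326367
  N → positive
  Lon: degrees = first 3 digits = 89, minutes = 33.467; 89 + 33.467/60 = 89.5577833
  E → positive
Point 3:
  Lat: degrees = first 2 digits = 42, minutes = 20.18118; 42 + 20.18118/60 = 42.3363530
  S ⇒ negate
  λ: split at 3 digits → 138° and 41.928′; 138 + 41.928/60 = 138.6988000
  E → positive
Point 4:
  Latitude: split at 2 digits → 55° and 28.5617′; 55 + 28.5617/60 = 55.4760283
  S → negative
  Lon: degrees = first 3 digits = 29, minutes = 16.1676; 29 + 16.1676/60 = 29.2694600
  W → negative

1. 68.333312, 179.368122
2. 0.832637, 89.557783
3. -42.336353, 138.698800
4. -55.476028, -29.269460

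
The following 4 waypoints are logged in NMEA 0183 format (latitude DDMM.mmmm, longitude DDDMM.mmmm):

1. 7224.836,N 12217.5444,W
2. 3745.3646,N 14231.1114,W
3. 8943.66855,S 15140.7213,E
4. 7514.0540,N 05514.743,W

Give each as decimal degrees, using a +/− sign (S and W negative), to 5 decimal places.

Point 1:
  Lat: degrees = first 2 digits = 72, minutes = 24.836; 72 + 24.836/60 = 72.413933
  N ⇒ keep positive
  Longitude: degrees = first 3 digits = 122, minutes = 17.5444; 122 + 17.5444/60 = 122.292407
  W → negative
Point 2:
  φ: split at 2 digits → 37° and 45.3646′; 37 + 45.3646/60 = 37.756077
  N → positive
  Longitude: split at 3 digits → 142° and 31.1114′; 142 + 31.1114/60 = 142.518523
  hemisphere W, so the sign is −
Point 3:
  φ: split at 2 digits → 89° and 43.66855′; 89 + 43.66855/60 = 89.727809
  S ⇒ negate
  λ: degrees = first 3 digits = 151, minutes = 40.7213; 151 + 40.7213/60 = 151.678688
  E ⇒ keep positive
Point 4:
  φ: split at 2 digits → 75° and 14.054′; 75 + 14.054/60 = 75.234233
  N → positive
  λ: degrees = first 3 digits = 55, minutes = 14.743; 55 + 14.743/60 = 55.245717
  W → negative

1. 72.41393, -122.29241
2. 37.75608, -142.51852
3. -89.72781, 151.67869
4. 75.23423, -55.24572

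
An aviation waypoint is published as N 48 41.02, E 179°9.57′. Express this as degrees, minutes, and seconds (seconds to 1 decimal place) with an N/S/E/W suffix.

48°41′1.2″ N, 179°09′34.2″ E

Lat: fractional minutes 0.02000 × 60 = 1.200″
λ: fractional minutes 0.57000 × 60 = 34.200″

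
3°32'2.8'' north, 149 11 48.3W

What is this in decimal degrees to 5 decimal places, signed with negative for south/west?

3.53411, -149.19675

Lat: 3 + 32/60 + 2.8/3600 = 3.534111
N → positive
Longitude: 11′ + 48.3″ = 11.80500′; 149 + 11.80500/60 = 149.196750
hemisphere W, so the sign is −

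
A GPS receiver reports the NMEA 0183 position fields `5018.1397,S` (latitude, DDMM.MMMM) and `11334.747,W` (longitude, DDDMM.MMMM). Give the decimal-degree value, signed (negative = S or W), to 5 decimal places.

Latitude: degrees = first 2 digits = 50, minutes = 18.1397; 50 + 18.1397/60 = 50.302328
S → negative
Longitude: split at 3 digits → 113° and 34.747′; 113 + 34.747/60 = 113.579117
hemisphere W, so the sign is −

-50.30233, -113.57912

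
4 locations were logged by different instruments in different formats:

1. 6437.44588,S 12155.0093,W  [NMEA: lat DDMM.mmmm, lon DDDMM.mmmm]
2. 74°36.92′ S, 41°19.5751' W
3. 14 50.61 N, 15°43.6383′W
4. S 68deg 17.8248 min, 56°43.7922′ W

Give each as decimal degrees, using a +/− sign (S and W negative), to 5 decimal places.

1. -64.62410, -121.91682
2. -74.61533, -41.32625
3. 14.84350, -15.72731
4. -68.29708, -56.72987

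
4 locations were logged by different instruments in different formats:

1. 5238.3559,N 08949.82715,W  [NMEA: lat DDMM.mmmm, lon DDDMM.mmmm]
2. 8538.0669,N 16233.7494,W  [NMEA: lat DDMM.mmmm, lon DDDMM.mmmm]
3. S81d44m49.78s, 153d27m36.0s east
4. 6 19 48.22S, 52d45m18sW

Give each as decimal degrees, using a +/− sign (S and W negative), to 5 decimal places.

1. 52.63927, -89.83045
2. 85.63445, -162.56249
3. -81.74716, 153.46000
4. -6.33006, -52.75500

Point 1:
  Lat: degrees = first 2 digits = 52, minutes = 38.3559; 52 + 38.3559/60 = 52.639265
  N ⇒ keep positive
  λ: split at 3 digits → 089° and 49.82715′; 89 + 49.82715/60 = 89.830453
  hemisphere W, so the sign is −
Point 2:
  φ: degrees = first 2 digits = 85, minutes = 38.0669; 85 + 38.0669/60 = 85.634448
  N → positive
  λ: split at 3 digits → 162° and 33.7494′; 162 + 33.7494/60 = 162.562490
  W ⇒ negate
Point 3:
  Latitude: 81° + 44/60 + 49.78/3600 = 81 + 0.733333 + 0.013828 = 81.747161
  S ⇒ negate
  Lon: 27′ + 36″ = 27.60000′; 153 + 27.60000/60 = 153.460000
  E → positive
Point 4:
  Lat: 6 + 19/60 + 48.22/3600 = 6.330061
  hemisphere S, so the sign is −
  Lon: 52° + 45/60 + 18/3600 = 52 + 0.750000 + 0.005000 = 52.755000
  W ⇒ negate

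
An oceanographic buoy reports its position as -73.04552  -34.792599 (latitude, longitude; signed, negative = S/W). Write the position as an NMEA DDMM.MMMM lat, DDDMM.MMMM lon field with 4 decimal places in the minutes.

Latitude is negative → S; |value| = 73.045520
Latitude: minutes = (73.045520 − 73) × 60 = 2.731200
Longitude is negative → W; |value| = 34.792599
Lon: 34° + 0.792599 × 60 = 34° 47.555940′

7302.7312,S / 03447.5559,W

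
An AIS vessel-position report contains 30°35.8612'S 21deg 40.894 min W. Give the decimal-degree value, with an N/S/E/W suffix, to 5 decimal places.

φ: 35.8612′ = 0.597687°; total 30.597687
λ: 21 + 40.894/60 = 21.681567

30.59769° S, 21.68157° W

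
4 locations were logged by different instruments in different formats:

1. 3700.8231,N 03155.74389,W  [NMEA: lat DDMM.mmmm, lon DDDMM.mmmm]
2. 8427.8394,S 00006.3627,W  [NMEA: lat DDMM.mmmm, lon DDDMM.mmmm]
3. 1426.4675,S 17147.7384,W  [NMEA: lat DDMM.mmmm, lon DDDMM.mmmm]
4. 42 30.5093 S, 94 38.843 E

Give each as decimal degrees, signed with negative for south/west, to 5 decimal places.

1. 37.01372, -31.92906
2. -84.46399, -0.10605
3. -14.44113, -171.79564
4. -42.50849, 94.64738

Point 1:
  Lat: split at 2 digits → 37° and 0.8231′; 37 + 0.8231/60 = 37.013718
  N ⇒ keep positive
  λ: degrees = first 3 digits = 31, minutes = 55.74389; 31 + 55.74389/60 = 31.929065
  W ⇒ negate
Point 2:
  Lat: split at 2 digits → 84° and 27.8394′; 84 + 27.8394/60 = 84.463990
  S → negative
  Lon: degrees = first 3 digits = 0, minutes = 6.3627; 0 + 6.3627/60 = 0.106045
  hemisphere W, so the sign is −
Point 3:
  Latitude: degrees = first 2 digits = 14, minutes = 26.4675; 14 + 26.4675/60 = 14.441125
  S ⇒ negate
  λ: split at 3 digits → 171° and 47.7384′; 171 + 47.7384/60 = 171.795640
  hemisphere W, so the sign is −
Point 4:
  Lat: 42 + 30.5093/60 = 42.508488
  hemisphere S, so the sign is −
  λ: 38.843′ = 0.647383°; total 94.647383
  E ⇒ keep positive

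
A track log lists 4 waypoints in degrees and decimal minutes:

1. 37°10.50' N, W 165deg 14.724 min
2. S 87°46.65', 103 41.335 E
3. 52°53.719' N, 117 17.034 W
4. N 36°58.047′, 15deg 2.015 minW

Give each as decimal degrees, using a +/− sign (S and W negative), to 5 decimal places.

Point 1:
  φ: 10.5′ = 0.175000°; total 37.175000
  N → positive
  Longitude: 14.724′ = 0.245400°; total 165.245400
  W → negative
Point 2:
  Lat: 46.65′ = 0.777500°; total 87.777500
  S → negative
  λ: 103 + 41.335/60 = 103.688917
  E → positive
Point 3:
  φ: 53.719′ = 0.895317°; total 52.895317
  N ⇒ keep positive
  Lon: 117 + 17.034/60 = 117.283900
  W ⇒ negate
Point 4:
  φ: 58.047′ = 0.967450°; total 36.967450
  N ⇒ keep positive
  λ: 15 + 2.015/60 = 15.033583
  W ⇒ negate

1. 37.17500, -165.24540
2. -87.77750, 103.68892
3. 52.89532, -117.28390
4. 36.96745, -15.03358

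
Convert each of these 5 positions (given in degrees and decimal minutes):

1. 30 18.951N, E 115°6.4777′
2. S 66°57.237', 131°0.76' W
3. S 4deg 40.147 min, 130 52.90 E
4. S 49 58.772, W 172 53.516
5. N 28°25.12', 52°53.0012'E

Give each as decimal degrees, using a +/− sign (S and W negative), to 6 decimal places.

Point 1:
  φ: 30 + 18.951/60 = 30.3158500
  N ⇒ keep positive
  λ: 6.4777′ = 0.107962°; total 115.1079617
  E ⇒ keep positive
Point 2:
  Lat: 66 + 57.237/60 = 66.9539500
  S → negative
  Longitude: 0.76′ = 0.012667°; total 131.0126667
  hemisphere W, so the sign is −
Point 3:
  Latitude: 40.147′ = 0.669117°; total 4.6691167
  S ⇒ negate
  λ: 130 + 52.9/60 = 130.8816667
  E → positive
Point 4:
  φ: 49 + 58.772/60 = 49.9795333
  S → negative
  Lon: 172 + 53.516/60 = 172.8919333
  W → negative
Point 5:
  Lat: 25.12′ = 0.418667°; total 28.4186667
  N → positive
  Lon: 53.0012′ = 0.883353°; total 52.8833533
  E ⇒ keep positive

1. 30.315850, 115.107962
2. -66.953950, -131.012667
3. -4.669117, 130.881667
4. -49.979533, -172.891933
5. 28.418667, 52.883353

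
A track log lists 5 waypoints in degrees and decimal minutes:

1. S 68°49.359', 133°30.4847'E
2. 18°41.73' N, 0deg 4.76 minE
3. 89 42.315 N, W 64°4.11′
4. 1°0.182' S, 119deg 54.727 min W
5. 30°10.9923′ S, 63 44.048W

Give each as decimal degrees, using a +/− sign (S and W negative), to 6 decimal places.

1. -68.822650, 133.508078
2. 18.695500, 0.079333
3. 89.705250, -64.068500
4. -1.003033, -119.912117
5. -30.183205, -63.734133

Point 1:
  Latitude: 49.359′ = 0.822650°; total 68.8226500
  S → negative
  λ: 133 + 30.4847/60 = 133.5080783
  E ⇒ keep positive
Point 2:
  Latitude: 18 + 41.73/60 = 18.6955000
  N → positive
  λ: 4.76′ = 0.079333°; total 0.0793333
  E ⇒ keep positive
Point 3:
  Latitude: 89 + 42.315/60 = 89.7052500
  N → positive
  Lon: 4.11′ = 0.068500°; total 64.0685000
  W → negative
Point 4:
  Latitude: 1 + 0.182/60 = 1.0030333
  S ⇒ negate
  Longitude: 119 + 54.727/60 = 119.9121167
  W → negative
Point 5:
  φ: 30 + 10.9923/60 = 30.1832050
  hemisphere S, so the sign is −
  Longitude: 63 + 44.048/60 = 63.7341333
  hemisphere W, so the sign is −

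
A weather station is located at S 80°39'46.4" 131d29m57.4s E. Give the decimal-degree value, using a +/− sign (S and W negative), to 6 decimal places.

-80.662889, 131.499278

Lat: 39′ + 46.4″ = 39.77333′; 80 + 39.77333/60 = 80.6628889
S → negative
Longitude: 131 + 29/60 + 57.4/3600 = 131.4992778
E → positive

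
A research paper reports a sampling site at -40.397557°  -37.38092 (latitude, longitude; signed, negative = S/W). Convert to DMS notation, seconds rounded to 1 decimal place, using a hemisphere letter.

40°23′51.2″ S, 37°22′51.3″ W

Latitude is negative → S; |value| = 40.397557
Latitude: whole degrees 40; 23.85342′ → 23′ and 51.205″
Longitude is negative → W; |value| = 37.380920
λ: 0.380920° → 22.85520′; 0.85520 × 60 = 51.312″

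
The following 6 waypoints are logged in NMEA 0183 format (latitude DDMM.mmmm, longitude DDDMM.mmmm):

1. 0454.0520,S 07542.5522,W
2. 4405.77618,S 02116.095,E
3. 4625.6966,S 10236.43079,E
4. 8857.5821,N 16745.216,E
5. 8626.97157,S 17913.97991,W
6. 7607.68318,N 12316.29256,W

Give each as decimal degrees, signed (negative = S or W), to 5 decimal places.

Point 1:
  Latitude: degrees = first 2 digits = 4, minutes = 54.052; 4 + 54.052/60 = 4.900867
  S ⇒ negate
  Lon: split at 3 digits → 075° and 42.5522′; 75 + 42.5522/60 = 75.709203
  W ⇒ negate
Point 2:
  Lat: split at 2 digits → 44° and 5.77618′; 44 + 5.77618/60 = 44.096270
  S ⇒ negate
  Longitude: degrees = first 3 digits = 21, minutes = 16.095; 21 + 16.095/60 = 21.268250
  E → positive
Point 3:
  Latitude: split at 2 digits → 46° and 25.6966′; 46 + 25.6966/60 = 46.428277
  hemisphere S, so the sign is −
  Longitude: split at 3 digits → 102° and 36.43079′; 102 + 36.43079/60 = 102.607180
  E ⇒ keep positive
Point 4:
  φ: degrees = first 2 digits = 88, minutes = 57.5821; 88 + 57.5821/60 = 88.959702
  N ⇒ keep positive
  Longitude: degrees = first 3 digits = 167, minutes = 45.216; 167 + 45.216/60 = 167.753600
  E → positive
Point 5:
  Lat: split at 2 digits → 86° and 26.97157′; 86 + 26.97157/60 = 86.449526
  S ⇒ negate
  Longitude: degrees = first 3 digits = 179, minutes = 13.97991; 179 + 13.97991/60 = 179.232999
  W ⇒ negate
Point 6:
  φ: degrees = first 2 digits = 76, minutes = 7.68318; 76 + 7.68318/60 = 76.128053
  N → positive
  λ: split at 3 digits → 123° and 16.29256′; 123 + 16.29256/60 = 123.271543
  W → negative

1. -4.90087, -75.70920
2. -44.09627, 21.26825
3. -46.42828, 102.60718
4. 88.95970, 167.75360
5. -86.44953, -179.23300
6. 76.12805, -123.27154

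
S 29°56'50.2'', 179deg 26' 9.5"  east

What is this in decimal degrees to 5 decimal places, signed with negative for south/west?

-29.94728, 179.43597

φ: 56′ + 50.2″ = 56.83667′; 29 + 56.83667/60 = 29.947278
S → negative
Longitude: 179 + 26/60 + 9.5/3600 = 179.435972
E → positive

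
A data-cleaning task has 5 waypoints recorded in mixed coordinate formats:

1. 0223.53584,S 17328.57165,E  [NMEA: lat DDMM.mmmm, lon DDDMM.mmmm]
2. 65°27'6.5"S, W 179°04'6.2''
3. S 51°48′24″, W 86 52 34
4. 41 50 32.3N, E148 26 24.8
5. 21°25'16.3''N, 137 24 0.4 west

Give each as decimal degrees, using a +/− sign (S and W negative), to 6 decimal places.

1. -2.392264, 173.476194
2. -65.451806, -179.068389
3. -51.806667, -86.876111
4. 41.842306, 148.440222
5. 21.421194, -137.400111

Point 1:
  Lat: split at 2 digits → 02° and 23.53584′; 2 + 23.53584/60 = 2.3922640
  S → negative
  Longitude: degrees = first 3 digits = 173, minutes = 28.57165; 173 + 28.57165/60 = 173.4761942
  E → positive
Point 2:
  φ: 65 + 27/60 + 6.5/3600 = 65.4518056
  S → negative
  Lon: 179 + 4/60 + 6.2/3600 = 179.0683889
  hemisphere W, so the sign is −
Point 3:
  φ: 48′ + 24″ = 48.40000′; 51 + 48.40000/60 = 51.8066667
  S → negative
  λ: 52′ + 34″ = 52.56667′; 86 + 52.56667/60 = 86.8761111
  hemisphere W, so the sign is −
Point 4:
  Lat: 41 + 50/60 + 32.3/3600 = 41.8423056
  N → positive
  Longitude: 148° + 26/60 + 24.8/3600 = 148 + 0.433333 + 0.006889 = 148.4402222
  E ⇒ keep positive
Point 5:
  Latitude: 25′ + 16.3″ = 25.27167′; 21 + 25.27167/60 = 21.4211944
  N → positive
  Lon: 24′ + 0.4″ = 24.00667′; 137 + 24.00667/60 = 137.4001111
  W ⇒ negate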